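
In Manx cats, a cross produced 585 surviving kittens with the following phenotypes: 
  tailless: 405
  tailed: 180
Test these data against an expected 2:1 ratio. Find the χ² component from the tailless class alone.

Total ratio parts = 3. Expected numbers out of 585:
  tailless: 585 × 2/3 = 390
  tailed: 585 × 1/3 = 195
Contribution of tailless: (405 − 390)² / 390 = 0.5769

0.577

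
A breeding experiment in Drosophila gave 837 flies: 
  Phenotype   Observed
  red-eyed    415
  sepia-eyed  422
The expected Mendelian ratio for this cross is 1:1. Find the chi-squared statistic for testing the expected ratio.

0.059

The 1:1 ratio has 2 parts, so with N = 837 the expected counts are:
  red-eyed: 837 × 1/2 = 418.5
  sepia-eyed: 837 × 1/2 = 418.5
χ² = Σ (O − E)² / E
  red-eyed: (415 − 418.5)² / 418.5 = 0.0293
  sepia-eyed: (422 − 418.5)² / 418.5 = 0.0293
χ² = 0.0293 + 0.0293 = 0.0586 ≈ 0.059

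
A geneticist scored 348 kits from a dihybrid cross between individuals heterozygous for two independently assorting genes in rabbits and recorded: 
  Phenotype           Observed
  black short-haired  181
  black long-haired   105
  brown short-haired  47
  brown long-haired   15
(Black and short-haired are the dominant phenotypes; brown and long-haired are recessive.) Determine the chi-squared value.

A dihybrid F₂ with independent assortment and complete dominance at both loci gives a 9:3:3:1 phenotypic ratio.
The 9:3:3:1 ratio has 16 parts, so with N = 348 the expected counts are:
  black short-haired: 348 × 9/16 = 195.75
  black long-haired: 348 × 3/16 = 65.25
  brown short-haired: 348 × 3/16 = 65.25
  brown long-haired: 348 × 1/16 = 21.75
χ² = Σ (O − E)² / E
  black short-haired: (181 − 195.75)² / 195.75 = 1.1114
  black long-haired: (105 − 65.25)² / 65.25 = 24.2155
  brown short-haired: (47 − 65.25)² / 65.25 = 5.1044
  brown long-haired: (15 − 21.75)² / 21.75 = 2.0948
χ² = 1.1114 + 24.2155 + 5.1044 + 2.0948 = 32.5261 ≈ 32.526

32.526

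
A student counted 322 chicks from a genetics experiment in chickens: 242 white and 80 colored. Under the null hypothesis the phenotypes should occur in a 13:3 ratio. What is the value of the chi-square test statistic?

7.851

Expected counts for N = 322 under a 13:3 ratio (total parts = 16):
  white: 322 × 13/16 = 261.625
  colored: 322 × 3/16 = 60.375
χ² = Σ (O − E)² / E
  white: (242 − 261.625)² / 261.625 = 1.4721
  colored: (80 − 60.375)² / 60.375 = 6.3791
χ² = 1.4721 + 6.3791 = 7.8512 ≈ 7.851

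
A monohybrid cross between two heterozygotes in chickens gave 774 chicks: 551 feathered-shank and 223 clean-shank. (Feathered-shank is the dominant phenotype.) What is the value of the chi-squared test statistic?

5.997

For a monohybrid cross between heterozygotes with complete dominance, the expected phenotypic ratio is 3:1.
Total ratio parts = 4. Expected numbers out of 774:
  feathered-shank: 774 × 3/4 = 580.5
  clean-shank: 774 × 1/4 = 193.5
χ² = Σ (O − E)² / E
  feathered-shank: (551 − 580.5)² / 580.5 = 1.4991
  clean-shank: (223 − 193.5)² / 193.5 = 4.4974
χ² = 1.4991 + 4.4974 = 5.9965 ≈ 5.997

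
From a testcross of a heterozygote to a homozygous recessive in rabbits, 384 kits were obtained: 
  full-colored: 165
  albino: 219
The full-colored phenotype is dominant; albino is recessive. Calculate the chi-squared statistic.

7.594

A testcross of a heterozygote (Aa × aa) gives a 1:1 phenotypic ratio.
Under the 1:1 hypothesis (Σ ratio = 2, N = 384):
  full-colored: 384 × 1/2 = 192
  albino: 384 × 1/2 = 192
χ² = Σ (O − E)² / E
  full-colored: (165 − 192)² / 192 = 3.7969
  albino: (219 − 192)² / 192 = 3.7969
χ² = 3.7969 + 3.7969 = 7.5938 ≈ 7.594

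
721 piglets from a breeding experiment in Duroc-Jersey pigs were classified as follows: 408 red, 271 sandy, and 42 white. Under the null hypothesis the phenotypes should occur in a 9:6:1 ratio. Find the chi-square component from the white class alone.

0.208

Expected counts for N = 721 under a 9:6:1 ratio (total parts = 16):
  red: 721 × 9/16 = 405.5625
  sandy: 721 × 6/16 = 270.375
  white: 721 × 1/16 = 45.0625
Contribution of white: (42 − 45.0625)² / 45.0625 = 0.2081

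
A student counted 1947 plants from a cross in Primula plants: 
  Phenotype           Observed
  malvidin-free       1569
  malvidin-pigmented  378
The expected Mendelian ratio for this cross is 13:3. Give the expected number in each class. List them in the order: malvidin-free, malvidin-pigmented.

The 13:3 ratio has 16 parts, so with N = 1947 the expected counts are:
  malvidin-free: 1947 × 13/16 = 1581.9375
  malvidin-pigmented: 1947 × 3/16 = 365.0625

1581.9375, 365.0625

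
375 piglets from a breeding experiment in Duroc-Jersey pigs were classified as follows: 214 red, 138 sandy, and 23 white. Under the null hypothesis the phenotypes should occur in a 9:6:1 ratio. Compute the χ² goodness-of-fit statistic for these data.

Total ratio parts = 16. Expected numbers out of 375:
  red: 375 × 9/16 = 210.9375
  sandy: 375 × 6/16 = 140.625
  white: 375 × 1/16 = 23.4375
χ² = Σ (O − E)² / E
  red: (214 − 210.9375)² / 210.9375 = 0.0445
  sandy: (138 − 140.625)² / 140.625 = 0.0490
  white: (23 − 23.4375)² / 23.4375 = 0.0082
χ² = 0.0445 + 0.0490 + 0.0082 = 0.1017 ≈ 0.102

0.102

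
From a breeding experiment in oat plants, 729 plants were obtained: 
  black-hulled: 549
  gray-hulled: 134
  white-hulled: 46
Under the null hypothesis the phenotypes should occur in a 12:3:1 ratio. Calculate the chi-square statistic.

0.066

The 12:3:1 ratio has 16 parts, so with N = 729 the expected counts are:
  black-hulled: 729 × 12/16 = 546.75
  gray-hulled: 729 × 3/16 = 136.6875
  white-hulled: 729 × 1/16 = 45.5625
χ² = Σ (O − E)² / E
  black-hulled: (549 − 546.75)² / 546.75 = 0.0093
  gray-hulled: (134 − 136.6875)² / 136.6875 = 0.0528
  white-hulled: (46 − 45.5625)² / 45.5625 = 0.0042
χ² = 0.0093 + 0.0528 + 0.0042 = 0.0663 ≈ 0.066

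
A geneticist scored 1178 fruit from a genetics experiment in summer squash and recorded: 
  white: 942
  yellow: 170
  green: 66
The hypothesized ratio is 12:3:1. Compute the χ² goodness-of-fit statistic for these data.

16.381

The 12:3:1 ratio has 16 parts, so with N = 1178 the expected counts are:
  white: 1178 × 12/16 = 883.5
  yellow: 1178 × 3/16 = 220.875
  green: 1178 × 1/16 = 73.625
χ² = Σ (O − E)² / E
  white: (942 − 883.5)² / 883.5 = 3.8735
  yellow: (170 − 220.875)² / 220.875 = 11.7182
  green: (66 − 73.625)² / 73.625 = 0.7897
χ² = 3.8735 + 11.7182 + 0.7897 = 16.3814 ≈ 16.381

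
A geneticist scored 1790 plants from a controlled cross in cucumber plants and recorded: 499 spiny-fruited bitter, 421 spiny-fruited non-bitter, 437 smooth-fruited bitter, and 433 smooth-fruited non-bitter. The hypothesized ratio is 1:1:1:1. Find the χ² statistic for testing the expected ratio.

8.212

Under the 1:1:1:1 hypothesis (Σ ratio = 4, N = 1790):
  spiny-fruited bitter: 1790 × 1/4 = 447.5
  spiny-fruited non-bitter: 1790 × 1/4 = 447.5
  smooth-fruited bitter: 1790 × 1/4 = 447.5
  smooth-fruited non-bitter: 1790 × 1/4 = 447.5
χ² = Σ (O − E)² / E
  spiny-fruited bitter: (499 − 447.5)² / 447.5 = 5.9268
  spiny-fruited non-bitter: (421 − 447.5)² / 447.5 = 1.5693
  smooth-fruited bitter: (437 − 447.5)² / 447.5 = 0.2464
  smooth-fruited non-bitter: (433 − 447.5)² / 447.5 = 0.4698
χ² = 5.9268 + 1.5693 + 0.2464 + 0.4698 = 8.2123 ≈ 8.212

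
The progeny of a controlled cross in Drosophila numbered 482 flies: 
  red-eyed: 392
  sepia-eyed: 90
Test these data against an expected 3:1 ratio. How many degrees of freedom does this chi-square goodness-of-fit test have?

1

A goodness-of-fit test with 2 phenotype classes has df = 2 − 1 = 1.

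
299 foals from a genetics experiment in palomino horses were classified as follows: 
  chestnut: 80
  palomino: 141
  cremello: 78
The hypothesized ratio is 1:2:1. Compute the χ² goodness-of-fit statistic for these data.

0.993

Under the 1:2:1 hypothesis (Σ ratio = 4, N = 299):
  chestnut: 299 × 1/4 = 74.75
  palomino: 299 × 2/4 = 149.5
  cremello: 299 × 1/4 = 74.75
χ² = Σ (O − E)² / E
  chestnut: (80 − 74.75)² / 74.75 = 0.3687
  palomino: (141 − 149.5)² / 149.5 = 0.4833
  cremello: (78 − 74.75)² / 74.75 = 0.1413
χ² = 0.3687 + 0.4833 + 0.1413 = 0.9933 ≈ 0.993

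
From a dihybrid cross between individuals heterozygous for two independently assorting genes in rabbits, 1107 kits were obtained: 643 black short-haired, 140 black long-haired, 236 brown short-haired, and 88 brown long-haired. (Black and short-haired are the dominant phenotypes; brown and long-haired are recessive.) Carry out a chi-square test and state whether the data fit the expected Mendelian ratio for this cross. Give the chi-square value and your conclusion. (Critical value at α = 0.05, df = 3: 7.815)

31.666; not consistent

A dihybrid F₂ with independent assortment and complete dominance at both loci gives a 9:3:3:1 phenotypic ratio.
Expected counts for N = 1107 under a 9:3:3:1 ratio (total parts = 16):
  black short-haired: 1107 × 9/16 = 622.6875
  black long-haired: 1107 × 3/16 = 207.5625
  brown short-haired: 1107 × 3/16 = 207.5625
  brown long-haired: 1107 × 1/16 = 69.1875
χ² = Σ (O − E)² / E
  black short-haired: (643 − 622.6875)² / 622.6875 = 0.6626
  black long-haired: (140 − 207.5625)² / 207.5625 = 21.9919
  brown short-haired: (236 − 207.5625)² / 207.5625 = 3.8961
  brown long-haired: (88 − 69.1875)² / 69.1875 = 5.1152
χ² = 0.6626 + 21.9919 + 3.8961 + 5.1152 = 31.6658 ≈ 31.666
Degrees of freedom = 4 − 1 = 3; critical value at α = 0.05 is 7.815.
Since 31.666 > 7.815, we reject the null hypothesis — the data do not fit the 9:3:3:1 ratio.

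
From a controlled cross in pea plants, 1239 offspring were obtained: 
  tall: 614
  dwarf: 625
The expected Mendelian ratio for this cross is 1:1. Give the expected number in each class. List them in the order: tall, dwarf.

619.5, 619.5

Under the 1:1 hypothesis (Σ ratio = 2, N = 1239):
  tall: 1239 × 1/2 = 619.5
  dwarf: 1239 × 1/2 = 619.5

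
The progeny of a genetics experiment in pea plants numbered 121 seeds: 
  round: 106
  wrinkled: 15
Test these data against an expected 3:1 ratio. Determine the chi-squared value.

10.251

Expected counts for N = 121 under a 3:1 ratio (total parts = 4):
  round: 121 × 3/4 = 90.75
  wrinkled: 121 × 1/4 = 30.25
χ² = Σ (O − E)² / E
  round: (106 − 90.75)² / 90.75 = 2.5627
  wrinkled: (15 − 30.25)² / 30.25 = 7.6880
χ² = 2.5627 + 7.6880 = 10.2507 ≈ 10.251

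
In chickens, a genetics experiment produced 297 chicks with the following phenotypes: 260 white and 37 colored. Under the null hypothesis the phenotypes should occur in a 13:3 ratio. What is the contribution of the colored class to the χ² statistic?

The 13:3 ratio has 16 parts, so with N = 297 the expected counts are:
  white: 297 × 13/16 = 241.3125
  colored: 297 × 3/16 = 55.6875
Contribution of colored: (37 − 55.6875)² / 55.6875 = 6.2711

6.271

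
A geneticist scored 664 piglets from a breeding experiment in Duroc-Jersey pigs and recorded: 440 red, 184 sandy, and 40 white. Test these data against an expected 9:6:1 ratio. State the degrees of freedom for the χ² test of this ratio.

A goodness-of-fit test with 3 phenotype classes has df = 3 − 1 = 2.

2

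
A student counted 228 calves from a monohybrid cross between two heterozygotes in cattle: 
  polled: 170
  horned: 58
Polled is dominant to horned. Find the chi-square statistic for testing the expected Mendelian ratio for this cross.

0.023

For a monohybrid cross between heterozygotes with complete dominance, the expected phenotypic ratio is 3:1.
Expected counts for N = 228 under a 3:1 ratio (total parts = 4):
  polled: 228 × 3/4 = 171
  horned: 228 × 1/4 = 57
χ² = Σ (O − E)² / E
  polled: (170 − 171)² / 171 = 0.0058
  horned: (58 − 57)² / 57 = 0.0175
χ² = 0.0058 + 0.0175 = 0.0233 ≈ 0.023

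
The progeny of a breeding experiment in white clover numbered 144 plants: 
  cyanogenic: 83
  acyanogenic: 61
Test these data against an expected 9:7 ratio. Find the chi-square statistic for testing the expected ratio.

0.113

Under the 9:7 hypothesis (Σ ratio = 16, N = 144):
  cyanogenic: 144 × 9/16 = 81
  acyanogenic: 144 × 7/16 = 63
χ² = Σ (O − E)² / E
  cyanogenic: (83 − 81)² / 81 = 0.0494
  acyanogenic: (61 − 63)² / 63 = 0.0635
χ² = 0.0494 + 0.0635 = 0.1129 ≈ 0.113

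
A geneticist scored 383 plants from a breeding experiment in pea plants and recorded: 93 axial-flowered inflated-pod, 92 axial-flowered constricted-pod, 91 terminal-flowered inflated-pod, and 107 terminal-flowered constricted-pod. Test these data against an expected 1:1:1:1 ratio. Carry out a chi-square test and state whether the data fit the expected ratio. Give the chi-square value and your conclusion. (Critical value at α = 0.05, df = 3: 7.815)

The 1:1:1:1 ratio has 4 parts, so with N = 383 the expected counts are:
  axial-flowered inflated-pod: 383 × 1/4 = 95.75
  axial-flowered constricted-pod: 383 × 1/4 = 95.75
  terminal-flowered inflated-pod: 383 × 1/4 = 95.75
  terminal-flowered constricted-pod: 383 × 1/4 = 95.75
χ² = Σ (O − E)² / E
  axial-flowered inflated-pod: (93 − 95.75)² / 95.75 = 0.0790
  axial-flowered constricted-pod: (92 − 95.75)² / 95.75 = 0.1469
  terminal-flowered inflated-pod: (91 − 95.75)² / 95.75 = 0.2356
  terminal-flowered constricted-pod: (107 − 95.75)² / 95.75 = 1.3218
χ² = 0.0790 + 0.1469 + 0.2356 + 1.3218 = 1.7833 ≈ 1.783
Degrees of freedom = 4 − 1 = 3; critical value at α = 0.05 is 7.815.
Since 1.783 < 7.815, we fail to reject the null hypothesis — the data are consistent with the 1:1:1:1 ratio.

1.783; consistent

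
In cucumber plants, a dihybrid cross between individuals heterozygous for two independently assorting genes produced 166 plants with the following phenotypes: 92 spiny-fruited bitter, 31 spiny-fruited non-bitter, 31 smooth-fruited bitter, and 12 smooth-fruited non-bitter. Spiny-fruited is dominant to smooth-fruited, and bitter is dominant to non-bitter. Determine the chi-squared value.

A dihybrid F₂ with independent assortment and complete dominance at both loci gives a 9:3:3:1 phenotypic ratio.
Under the 9:3:3:1 hypothesis (Σ ratio = 16, N = 166):
  spiny-fruited bitter: 166 × 9/16 = 93.375
  spiny-fruited non-bitter: 166 × 3/16 = 31.125
  smooth-fruited bitter: 166 × 3/16 = 31.125
  smooth-fruited non-bitter: 166 × 1/16 = 10.375
χ² = Σ (O − E)² / E
  spiny-fruited bitter: (92 − 93.375)² / 93.375 = 0.0202
  spiny-fruited non-bitter: (31 − 31.125)² / 31.125 = 0.0005
  smooth-fruited bitter: (31 − 31.125)² / 31.125 = 0.0005
  smooth-fruited non-bitter: (12 − 10.375)² / 10.375 = 0.2545
χ² = 0.0202 + 0.0005 + 0.0005 + 0.2545 = 0.2757 ≈ 0.276

0.276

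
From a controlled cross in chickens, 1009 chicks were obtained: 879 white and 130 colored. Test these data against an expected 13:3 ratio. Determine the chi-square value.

22.790

The 13:3 ratio has 16 parts, so with N = 1009 the expected counts are:
  white: 1009 × 13/16 = 819.8125
  colored: 1009 × 3/16 = 189.1875
χ² = Σ (O − E)² / E
  white: (879 − 819.8125)² / 819.8125 = 4.2731
  colored: (130 − 189.1875)² / 189.1875 = 18.5169
χ² = 4.2731 + 18.5169 = 22.790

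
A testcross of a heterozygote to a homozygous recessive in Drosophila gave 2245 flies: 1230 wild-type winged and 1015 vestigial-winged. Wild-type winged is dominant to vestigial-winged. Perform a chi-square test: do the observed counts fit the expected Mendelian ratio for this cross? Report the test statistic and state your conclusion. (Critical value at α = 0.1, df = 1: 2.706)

A testcross of a heterozygote (Aa × aa) gives a 1:1 phenotypic ratio.
Total ratio parts = 2. Expected numbers out of 2245:
  wild-type winged: 2245 × 1/2 = 1122.5
  vestigial-winged: 2245 × 1/2 = 1122.5
χ² = Σ (O − E)² / E
  wild-type winged: (1230 − 1122.5)² / 1122.5 = 10.2951
  vestigial-winged: (1015 − 1122.5)² / 1122.5 = 10.2951
χ² = 10.2951 + 10.2951 = 20.5902 ≈ 20.590
Degrees of freedom = 2 − 1 = 1; critical value at α = 0.1 is 2.706.
Since 20.590 > 2.706, we reject the null hypothesis — the data do not fit the 1:1 ratio.

20.590; not consistent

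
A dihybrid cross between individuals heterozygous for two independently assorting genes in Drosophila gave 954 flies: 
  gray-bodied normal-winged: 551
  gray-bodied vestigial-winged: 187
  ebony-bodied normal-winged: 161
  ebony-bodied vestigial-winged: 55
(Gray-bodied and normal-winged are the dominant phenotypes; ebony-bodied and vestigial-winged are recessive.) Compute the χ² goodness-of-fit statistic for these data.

A dihybrid F₂ with independent assortment and complete dominance at both loci gives a 9:3:3:1 phenotypic ratio.
Under the 9:3:3:1 hypothesis (Σ ratio = 16, N = 954):
  gray-bodied normal-winged: 954 × 9/16 = 536.625
  gray-bodied vestigial-winged: 954 × 3/16 = 178.875
  ebony-bodied normal-winged: 954 × 3/16 = 178.875
  ebony-bodied vestigial-winged: 954 × 1/16 = 59.625
χ² = Σ (O − E)² / E
  gray-bodied normal-winged: (551 − 536.625)² / 536.625 = 0.3851
  gray-bodied vestigial-winged: (187 − 178.875)² / 178.875 = 0.3691
  ebony-bodied normal-winged: (161 − 178.875)² / 178.875 = 1.7863
  ebony-bodied vestigial-winged: (55 − 59.625)² / 59.625 = 0.3588
χ² = 0.3851 + 0.3691 + 1.7863 + 0.3588 = 2.8993 ≈ 2.899

2.899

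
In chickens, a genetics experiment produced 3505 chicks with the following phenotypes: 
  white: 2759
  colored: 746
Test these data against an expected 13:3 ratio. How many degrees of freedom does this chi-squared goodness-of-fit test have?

A goodness-of-fit test with 2 phenotype classes has df = 2 − 1 = 1.

1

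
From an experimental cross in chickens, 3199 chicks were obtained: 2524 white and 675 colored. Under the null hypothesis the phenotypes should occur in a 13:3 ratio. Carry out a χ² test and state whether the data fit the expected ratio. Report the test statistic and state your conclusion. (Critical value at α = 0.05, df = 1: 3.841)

Under the 13:3 hypothesis (Σ ratio = 16, N = 3199):
  white: 3199 × 13/16 = 2599.1875
  colored: 3199 × 3/16 = 599.8125
χ² = Σ (O − E)² / E
  white: (2524 − 2599.1875)² / 2599.1875 = 2.1750
  colored: (675 − 599.8125)² / 599.8125 = 9.4249
χ² = 2.1750 + 9.4249 = 11.5999 ≈ 11.600
Degrees of freedom = 2 − 1 = 1; critical value at α = 0.05 is 3.841.
Since 11.600 > 3.841, we reject the null hypothesis — the data do not fit the 13:3 ratio.

11.600; not consistent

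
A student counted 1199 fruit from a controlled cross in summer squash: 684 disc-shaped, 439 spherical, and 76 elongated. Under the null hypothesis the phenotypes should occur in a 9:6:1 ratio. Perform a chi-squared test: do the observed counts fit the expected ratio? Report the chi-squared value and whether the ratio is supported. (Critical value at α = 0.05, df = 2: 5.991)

Expected counts for N = 1199 under a 9:6:1 ratio (total parts = 16):
  disc-shaped: 1199 × 9/16 = 674.4375
  spherical: 1199 × 6/16 = 449.625
  elongated: 1199 × 1/16 = 74.9375
χ² = Σ (O − E)² / E
  disc-shaped: (684 − 674.4375)² / 674.4375 = 0.1356
  spherical: (439 − 449.625)² / 449.625 = 0.2511
  elongated: (76 − 74.9375)² / 74.9375 = 0.0151
χ² = 0.1356 + 0.2511 + 0.0151 = 0.4018 ≈ 0.402
Degrees of freedom = 3 − 1 = 2; critical value at α = 0.05 is 5.991.
Since 0.402 < 5.991, we fail to reject the null hypothesis — the data are consistent with the 9:6:1 ratio.

0.402; consistent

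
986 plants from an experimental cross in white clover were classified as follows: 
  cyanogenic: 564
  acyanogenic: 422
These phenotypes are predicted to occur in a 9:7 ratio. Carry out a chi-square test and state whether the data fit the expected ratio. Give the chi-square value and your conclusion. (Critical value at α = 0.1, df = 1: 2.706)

Total ratio parts = 16. Expected numbers out of 986:
  cyanogenic: 986 × 9/16 = 554.625
  acyanogenic: 986 × 7/16 = 431.375
χ² = Σ (O − E)² / E
  cyanogenic: (564 − 554.625)² / 554.625 = 0.1585
  acyanogenic: (422 − 431.375)² / 431.375 = 0.2037
χ² = 0.1585 + 0.2037 = 0.3622 ≈ 0.362
Degrees of freedom = 2 − 1 = 1; critical value at α = 0.1 is 2.706.
Since 0.362 < 2.706, we fail to reject the null hypothesis — the data are consistent with the 9:7 ratio.

0.362; consistent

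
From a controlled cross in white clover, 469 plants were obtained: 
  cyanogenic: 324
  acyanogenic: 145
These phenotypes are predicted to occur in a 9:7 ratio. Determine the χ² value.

The 9:7 ratio has 16 parts, so with N = 469 the expected counts are:
  cyanogenic: 469 × 9/16 = 263.8125
  acyanogenic: 469 × 7/16 = 205.1875
χ² = Σ (O − E)² / E
  cyanogenic: (324 − 263.8125)² / 263.8125 = 13.7315
  acyanogenic: (145 − 205.1875)² / 205.1875 = 17.6548
χ² = 13.7315 + 17.6548 = 31.3863 ≈ 31.386

31.386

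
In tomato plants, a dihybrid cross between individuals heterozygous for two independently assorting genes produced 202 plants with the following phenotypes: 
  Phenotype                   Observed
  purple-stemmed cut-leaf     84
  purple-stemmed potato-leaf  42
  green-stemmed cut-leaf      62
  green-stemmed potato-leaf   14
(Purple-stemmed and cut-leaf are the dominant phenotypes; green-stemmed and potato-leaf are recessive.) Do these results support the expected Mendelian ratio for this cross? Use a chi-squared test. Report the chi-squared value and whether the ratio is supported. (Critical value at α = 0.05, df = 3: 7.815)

A dihybrid F₂ with independent assortment and complete dominance at both loci gives a 9:3:3:1 phenotypic ratio.
Under the 9:3:3:1 hypothesis (Σ ratio = 16, N = 202):
  purple-stemmed cut-leaf: 202 × 9/16 = 113.625
  purple-stemmed potato-leaf: 202 × 3/16 = 37.875
  green-stemmed cut-leaf: 202 × 3/16 = 37.875
  green-stemmed potato-leaf: 202 × 1/16 = 12.625
χ² = Σ (O − E)² / E
  purple-stemmed cut-leaf: (84 − 113.625)² / 113.625 = 7.7240
  purple-stemmed potato-leaf: (42 − 37.875)² / 37.875 = 0.4493
  green-stemmed cut-leaf: (62 − 37.875)² / 37.875 = 15.3667
  green-stemmed potato-leaf: (14 − 12.625)² / 12.625 = 0.1498
χ² = 7.7240 + 0.4493 + 15.3667 + 0.1498 = 23.6898 ≈ 23.690
Degrees of freedom = 4 − 1 = 3; critical value at α = 0.05 is 7.815.
Since 23.690 > 7.815, we reject the null hypothesis — the data do not fit the 9:3:3:1 ratio.

23.690; not consistent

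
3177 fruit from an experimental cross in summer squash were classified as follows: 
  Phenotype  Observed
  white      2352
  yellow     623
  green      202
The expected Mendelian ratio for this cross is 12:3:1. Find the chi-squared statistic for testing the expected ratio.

The 12:3:1 ratio has 16 parts, so with N = 3177 the expected counts are:
  white: 3177 × 12/16 = 2382.75
  yellow: 3177 × 3/16 = 595.6875
  green: 3177 × 1/16 = 198.5625
χ² = Σ (O − E)² / E
  white: (2352 − 2382.75)² / 2382.75 = 0.3968
  yellow: (623 − 595.6875)² / 595.6875 = 1.2523
  green: (202 − 198.5625)² / 198.5625 = 0.0595
χ² = 0.3968 + 1.2523 + 0.0595 = 1.7086 ≈ 1.709

1.709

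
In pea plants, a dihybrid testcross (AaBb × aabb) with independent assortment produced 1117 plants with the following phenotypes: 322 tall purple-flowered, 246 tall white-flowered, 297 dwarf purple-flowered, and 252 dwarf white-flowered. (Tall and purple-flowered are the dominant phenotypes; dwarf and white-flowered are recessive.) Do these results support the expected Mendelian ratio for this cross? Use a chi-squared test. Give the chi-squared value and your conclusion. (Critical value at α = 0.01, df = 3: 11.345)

A dihybrid testcross with independent assortment gives a 1:1:1:1 ratio.
The 1:1:1:1 ratio has 4 parts, so with N = 1117 the expected counts are:
  tall purple-flowered: 1117 × 1/4 = 279.25
  tall white-flowered: 1117 × 1/4 = 279.25
  dwarf purple-flowered: 1117 × 1/4 = 279.25
  dwarf white-flowered: 1117 × 1/4 = 279.25
χ² = Σ (O − E)² / E
  tall purple-flowered: (322 − 279.25)² / 279.25 = 6.5445
  tall white-flowered: (246 − 279.25)² / 279.25 = 3.9590
  dwarf purple-flowered: (297 − 279.25)² / 279.25 = 1.1282
  dwarf white-flowered: (252 − 279.25)² / 279.25 = 2.6591
χ² = 6.5445 + 3.9590 + 1.1282 + 2.6591 = 14.2908 ≈ 14.291
Degrees of freedom = 4 − 1 = 3; critical value at α = 0.01 is 11.345.
Since 14.291 > 11.345, we reject the null hypothesis — the data do not fit the 1:1:1:1 ratio.

14.291; not consistent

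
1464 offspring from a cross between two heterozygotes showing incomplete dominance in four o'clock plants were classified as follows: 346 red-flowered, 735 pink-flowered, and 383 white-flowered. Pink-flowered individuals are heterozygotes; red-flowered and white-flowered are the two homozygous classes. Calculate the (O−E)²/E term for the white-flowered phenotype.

With incomplete dominance, a heterozygote × heterozygote cross gives a 1:2:1 phenotypic ratio.
Total ratio parts = 4. Expected numbers out of 1464:
  red-flowered: 1464 × 1/4 = 366
  pink-flowered: 1464 × 2/4 = 732
  white-flowered: 1464 × 1/4 = 366
Contribution of white-flowered: (383 − 366)² / 366 = 0.7896

0.790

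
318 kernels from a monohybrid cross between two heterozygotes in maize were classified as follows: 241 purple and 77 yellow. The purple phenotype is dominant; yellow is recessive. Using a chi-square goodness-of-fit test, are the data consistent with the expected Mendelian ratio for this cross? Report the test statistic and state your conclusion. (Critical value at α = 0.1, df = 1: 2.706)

0.105; consistent

For a monohybrid cross between heterozygotes with complete dominance, the expected phenotypic ratio is 3:1.
The 3:1 ratio has 4 parts, so with N = 318 the expected counts are:
  purple: 318 × 3/4 = 238.5
  yellow: 318 × 1/4 = 79.5
χ² = Σ (O − E)² / E
  purple: (241 − 238.5)² / 238.5 = 0.0262
  yellow: (77 − 79.5)² / 79.5 = 0.0786
χ² = 0.0262 + 0.0786 = 0.1048 ≈ 0.105
Degrees of freedom = 2 − 1 = 1; critical value at α = 0.1 is 2.706.
Since 0.105 < 2.706, we fail to reject the null hypothesis — the data are consistent with the 3:1 ratio.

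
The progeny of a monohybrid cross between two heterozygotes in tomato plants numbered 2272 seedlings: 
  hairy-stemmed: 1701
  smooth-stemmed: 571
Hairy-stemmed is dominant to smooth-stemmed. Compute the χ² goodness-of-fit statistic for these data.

For a monohybrid cross between heterozygotes with complete dominance, the expected phenotypic ratio is 3:1.
Total ratio parts = 4. Expected numbers out of 2272:
  hairy-stemmed: 2272 × 3/4 = 1704
  smooth-stemmed: 2272 × 1/4 = 568
χ² = Σ (O − E)² / E
  hairy-stemmed: (1701 − 1704)² / 1704 = 0.0053
  smooth-stemmed: (571 − 568)² / 568 = 0.0158
χ² = 0.0053 + 0.0158 = 0.0211 ≈ 0.021

0.021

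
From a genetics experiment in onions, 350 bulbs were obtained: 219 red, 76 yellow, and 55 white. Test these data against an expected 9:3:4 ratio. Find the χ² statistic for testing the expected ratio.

16.198

The 9:3:4 ratio has 16 parts, so with N = 350 the expected counts are:
  red: 350 × 9/16 = 196.875
  yellow: 350 × 3/16 = 65.625
  white: 350 × 4/16 = 87.5
χ² = Σ (O − E)² / E
  red: (219 − 196.875)² / 196.875 = 2.4864
  yellow: (76 − 65.625)² / 65.625 = 1.6402
  white: (55 − 87.5)² / 87.5 = 12.0714
χ² = 2.4864 + 1.6402 + 12.0714 = 16.198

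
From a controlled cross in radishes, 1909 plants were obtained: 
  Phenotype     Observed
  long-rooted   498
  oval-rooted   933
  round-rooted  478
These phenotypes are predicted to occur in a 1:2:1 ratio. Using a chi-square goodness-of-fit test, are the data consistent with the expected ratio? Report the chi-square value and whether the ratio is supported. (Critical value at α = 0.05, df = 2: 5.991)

Under the 1:2:1 hypothesis (Σ ratio = 4, N = 1909):
  long-rooted: 1909 × 1/4 = 477.25
  oval-rooted: 1909 × 2/4 = 954.5
  round-rooted: 1909 × 1/4 = 477.25
χ² = Σ (O − E)² / E
  long-rooted: (498 − 477.25)² / 477.25 = 0.9022
  oval-rooted: (933 − 954.5)² / 954.5 = 0.4843
  round-rooted: (478 − 477.25)² / 477.25 = 0.0012
χ² = 0.9022 + 0.4843 + 0.0012 = 1.3877 ≈ 1.388
Degrees of freedom = 3 − 1 = 2; critical value at α = 0.05 is 5.991.
Since 1.388 < 5.991, we fail to reject the null hypothesis — the data are consistent with the 1:2:1 ratio.

1.388; consistent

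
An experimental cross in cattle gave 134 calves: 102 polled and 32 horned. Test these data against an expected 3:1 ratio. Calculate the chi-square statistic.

The 3:1 ratio has 4 parts, so with N = 134 the expected counts are:
  polled: 134 × 3/4 = 100.5
  horned: 134 × 1/4 = 33.5
χ² = Σ (O − E)² / E
  polled: (102 − 100.5)² / 100.5 = 0.0224
  horned: (32 − 33.5)² / 33.5 = 0.0672
χ² = 0.0224 + 0.0672 = 0.0896 ≈ 0.090

0.090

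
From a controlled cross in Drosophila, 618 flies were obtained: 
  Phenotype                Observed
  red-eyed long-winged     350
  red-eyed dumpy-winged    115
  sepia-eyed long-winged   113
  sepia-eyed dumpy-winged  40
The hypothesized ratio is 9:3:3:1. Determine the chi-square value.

0.143

The 9:3:3:1 ratio has 16 parts, so with N = 618 the expected counts are:
  red-eyed long-winged: 618 × 9/16 = 347.625
  red-eyed dumpy-winged: 618 × 3/16 = 115.875
  sepia-eyed long-winged: 618 × 3/16 = 115.875
  sepia-eyed dumpy-winged: 618 × 1/16 = 38.625
χ² = Σ (O − E)² / E
  red-eyed long-winged: (350 − 347.625)² / 347.625 = 0.0162
  red-eyed dumpy-winged: (115 − 115.875)² / 115.875 = 0.0066
  sepia-eyed long-winged: (113 − 115.875)² / 115.875 = 0.0713
  sepia-eyed dumpy-winged: (40 − 38.625)² / 38.625 = 0.0489
χ² = 0.0162 + 0.0066 + 0.0713 + 0.0489 = 0.143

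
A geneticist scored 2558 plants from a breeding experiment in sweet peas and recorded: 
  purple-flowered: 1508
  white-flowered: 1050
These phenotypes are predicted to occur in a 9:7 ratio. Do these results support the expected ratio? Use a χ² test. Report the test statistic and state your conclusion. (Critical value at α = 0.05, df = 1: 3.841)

Under the 9:7 hypothesis (Σ ratio = 16, N = 2558):
  purple-flowered: 2558 × 9/16 = 1438.875
  white-flowered: 2558 × 7/16 = 1119.125
χ² = Σ (O − E)² / E
  purple-flowered: (1508 − 1438.875)² / 1438.875 = 3.3208
  white-flowered: (1050 − 1119.125)² / 1119.125 = 4.2696
χ² = 3.3208 + 4.2696 = 7.5904 ≈ 7.590
Degrees of freedom = 2 − 1 = 1; critical value at α = 0.05 is 3.841.
Since 7.590 > 3.841, we reject the null hypothesis — the data do not fit the 9:7 ratio.

7.590; not consistent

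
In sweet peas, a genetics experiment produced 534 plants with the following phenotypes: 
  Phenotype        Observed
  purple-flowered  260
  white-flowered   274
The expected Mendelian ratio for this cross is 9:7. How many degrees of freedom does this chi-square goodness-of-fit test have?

1

A goodness-of-fit test with 2 phenotype classes has df = 2 − 1 = 1.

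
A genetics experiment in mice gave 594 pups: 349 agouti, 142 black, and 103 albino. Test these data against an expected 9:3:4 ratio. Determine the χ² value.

Total ratio parts = 16. Expected numbers out of 594:
  agouti: 594 × 9/16 = 334.125
  black: 594 × 3/16 = 111.375
  albino: 594 × 4/16 = 148.5
χ² = Σ (O − E)² / E
  agouti: (349 − 334.125)² / 334.125 = 0.6622
  black: (142 − 111.375)² / 111.375 = 8.4210
  albino: (103 − 148.5)² / 148.5 = 13.9411
χ² = 0.6622 + 8.4210 + 13.9411 = 23.0243 ≈ 23.024

23.024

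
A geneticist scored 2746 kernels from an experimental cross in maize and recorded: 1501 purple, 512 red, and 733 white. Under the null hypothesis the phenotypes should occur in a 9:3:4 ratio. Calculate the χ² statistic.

Under the 9:3:4 hypothesis (Σ ratio = 16, N = 2746):
  purple: 2746 × 9/16 = 1544.625
  red: 2746 × 3/16 = 514.875
  white: 2746 × 4/16 = 686.5
χ² = Σ (O − E)² / E
  purple: (1501 − 1544.625)² / 1544.625 = 1.2321
  red: (512 − 514.875)² / 514.875 = 0.0161
  white: (733 − 686.5)² / 686.5 = 3.1497
χ² = 1.2321 + 0.0161 + 3.1497 = 4.3979 ≈ 4.398

4.398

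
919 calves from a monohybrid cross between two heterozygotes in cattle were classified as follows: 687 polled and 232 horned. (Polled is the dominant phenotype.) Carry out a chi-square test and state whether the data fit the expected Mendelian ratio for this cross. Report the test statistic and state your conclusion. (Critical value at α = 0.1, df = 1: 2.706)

0.029; consistent

For a monohybrid cross between heterozygotes with complete dominance, the expected phenotypic ratio is 3:1.
Expected counts for N = 919 under a 3:1 ratio (total parts = 4):
  polled: 919 × 3/4 = 689.25
  horned: 919 × 1/4 = 229.75
χ² = Σ (O − E)² / E
  polled: (687 − 689.25)² / 689.25 = 0.0073
  horned: (232 − 229.75)² / 229.75 = 0.0220
χ² = 0.0073 + 0.0220 = 0.0293 ≈ 0.029
Degrees of freedom = 2 − 1 = 1; critical value at α = 0.1 is 2.706.
Since 0.029 < 2.706, we fail to reject the null hypothesis — the data are consistent with the 3:1 ratio.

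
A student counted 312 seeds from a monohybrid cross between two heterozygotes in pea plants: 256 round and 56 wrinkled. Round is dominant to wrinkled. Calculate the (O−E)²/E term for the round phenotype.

For a monohybrid cross between heterozygotes with complete dominance, the expected phenotypic ratio is 3:1.
The 3:1 ratio has 4 parts, so with N = 312 the expected counts are:
  round: 312 × 3/4 = 234
  wrinkled: 312 × 1/4 = 78
Contribution of round: (256 − 234)² / 234 = 2.0684

2.068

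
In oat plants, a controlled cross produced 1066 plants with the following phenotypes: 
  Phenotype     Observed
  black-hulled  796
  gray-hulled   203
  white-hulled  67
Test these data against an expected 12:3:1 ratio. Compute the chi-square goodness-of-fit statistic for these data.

Under the 12:3:1 hypothesis (Σ ratio = 16, N = 1066):
  black-hulled: 1066 × 12/16 = 799.5
  gray-hulled: 1066 × 3/16 = 199.875
  white-hulled: 1066 × 1/16 = 66.625
χ² = Σ (O − E)² / E
  black-hulled: (796 − 799.5)² / 799.5 = 0.0153
  gray-hulled: (203 − 199.875)² / 199.875 = 0.0489
  white-hulled: (67 − 66.625)² / 66.625 = 0.0021
χ² = 0.0153 + 0.0489 + 0.0021 = 0.0663 ≈ 0.066

0.066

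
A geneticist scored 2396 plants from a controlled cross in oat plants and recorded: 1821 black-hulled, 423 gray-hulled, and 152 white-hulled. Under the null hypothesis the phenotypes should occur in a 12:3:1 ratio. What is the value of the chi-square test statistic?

Under the 12:3:1 hypothesis (Σ ratio = 16, N = 2396):
  black-hulled: 2396 × 12/16 = 1797
  gray-hulled: 2396 × 3/16 = 449.25
  white-hulled: 2396 × 1/16 = 149.75
χ² = Σ (O − E)² / E
  black-hulled: (1821 − 1797)² / 1797 = 0.3205
  gray-hulled: (423 − 449.25)² / 449.25 = 1.5338
  white-hulled: (152 − 149.75)² / 149.75 = 0.0338
χ² = 0.3205 + 1.5338 + 0.0338 = 1.8881 ≈ 1.888

1.888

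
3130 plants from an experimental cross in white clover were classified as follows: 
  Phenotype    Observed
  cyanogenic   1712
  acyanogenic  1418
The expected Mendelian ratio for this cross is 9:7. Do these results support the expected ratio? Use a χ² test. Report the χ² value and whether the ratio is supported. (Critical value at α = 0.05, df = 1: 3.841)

The 9:7 ratio has 16 parts, so with N = 3130 the expected counts are:
  cyanogenic: 3130 × 9/16 = 1760.625
  acyanogenic: 3130 × 7/16 = 1369.375
χ² = Σ (O − E)² / E
  cyanogenic: (1712 − 1760.625)² / 1760.625 = 1.3429
  acyanogenic: (1418 − 1369.375)² / 1369.375 = 1.7266
χ² = 1.3429 + 1.7266 = 3.0695 ≈ 3.070
Degrees of freedom = 2 − 1 = 1; critical value at α = 0.05 is 3.841.
Since 3.070 < 3.841, we fail to reject the null hypothesis — the data are consistent with the 9:7 ratio.

3.070; consistent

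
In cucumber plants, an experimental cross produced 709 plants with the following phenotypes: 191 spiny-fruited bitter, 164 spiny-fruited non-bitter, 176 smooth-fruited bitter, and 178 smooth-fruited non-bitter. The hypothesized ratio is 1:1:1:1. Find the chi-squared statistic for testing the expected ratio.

Under the 1:1:1:1 hypothesis (Σ ratio = 4, N = 709):
  spiny-fruited bitter: 709 × 1/4 = 177.25
  spiny-fruited non-bitter: 709 × 1/4 = 177.25
  smooth-fruited bitter: 709 × 1/4 = 177.25
  smooth-fruited non-bitter: 709 × 1/4 = 177.25
χ² = Σ (O − E)² / E
  spiny-fruited bitter: (191 − 177.25)² / 177.25 = 1.0666
  spiny-fruited non-bitter: (164 − 177.25)² / 177.25 = 0.9905
  smooth-fruited bitter: (176 − 177.25)² / 177.25 = 0.0088
  smooth-fruited non-bitter: (178 − 177.25)² / 177.25 = 0.0032
χ² = 1.0666 + 0.9905 + 0.0088 + 0.0032 = 2.0691 ≈ 2.069

2.069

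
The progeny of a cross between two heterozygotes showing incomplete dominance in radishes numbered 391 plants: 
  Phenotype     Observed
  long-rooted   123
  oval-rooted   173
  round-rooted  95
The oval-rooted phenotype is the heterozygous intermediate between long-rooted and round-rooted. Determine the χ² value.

With incomplete dominance, a heterozygote × heterozygote cross gives a 1:2:1 phenotypic ratio.
Under the 1:2:1 hypothesis (Σ ratio = 4, N = 391):
  long-rooted: 391 × 1/4 = 97.75
  oval-rooted: 391 × 2/4 = 195.5
  round-rooted: 391 × 1/4 = 97.75
χ² = Σ (O − E)² / E
  long-rooted: (123 − 97.75)² / 97.75 = 6.5224
  oval-rooted: (173 − 195.5)² / 195.5 = 2.5895
  round-rooted: (95 − 97.75)² / 97.75 = 0.0774
χ² = 6.5224 + 2.5895 + 0.0774 = 9.1893 ≈ 9.189

9.189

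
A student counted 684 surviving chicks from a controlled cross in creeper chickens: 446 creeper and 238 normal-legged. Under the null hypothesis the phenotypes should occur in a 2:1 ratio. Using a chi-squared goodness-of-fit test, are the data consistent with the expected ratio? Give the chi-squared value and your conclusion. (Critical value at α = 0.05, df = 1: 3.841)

0.658; consistent

Under the 2:1 hypothesis (Σ ratio = 3, N = 684):
  creeper: 684 × 2/3 = 456
  normal-legged: 684 × 1/3 = 228
χ² = Σ (O − E)² / E
  creeper: (446 − 456)² / 456 = 0.2193
  normal-legged: (238 − 228)² / 228 = 0.4386
χ² = 0.2193 + 0.4386 = 0.6579 ≈ 0.658
Degrees of freedom = 2 − 1 = 1; critical value at α = 0.05 is 3.841.
Since 0.658 < 3.841, we fail to reject the null hypothesis — the data are consistent with the 2:1 ratio.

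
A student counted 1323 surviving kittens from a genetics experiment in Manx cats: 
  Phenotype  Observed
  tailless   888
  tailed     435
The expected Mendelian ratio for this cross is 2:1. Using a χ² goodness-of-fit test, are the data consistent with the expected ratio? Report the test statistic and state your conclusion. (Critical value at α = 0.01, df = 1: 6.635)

0.122; consistent

Under the 2:1 hypothesis (Σ ratio = 3, N = 1323):
  tailless: 1323 × 2/3 = 882
  tailed: 1323 × 1/3 = 441
χ² = Σ (O − E)² / E
  tailless: (888 − 882)² / 882 = 0.0408
  tailed: (435 − 441)² / 441 = 0.0816
χ² = 0.0408 + 0.0816 = 0.1224 ≈ 0.122
Degrees of freedom = 2 − 1 = 1; critical value at α = 0.01 is 6.635.
Since 0.122 < 6.635, we fail to reject the null hypothesis — the data are consistent with the 2:1 ratio.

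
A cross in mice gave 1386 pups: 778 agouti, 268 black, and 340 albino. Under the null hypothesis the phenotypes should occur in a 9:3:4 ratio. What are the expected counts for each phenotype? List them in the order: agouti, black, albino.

779.625, 259.875, 346.5

Expected counts for N = 1386 under a 9:3:4 ratio (total parts = 16):
  agouti: 1386 × 9/16 = 779.625
  black: 1386 × 3/16 = 259.875
  albino: 1386 × 4/16 = 346.5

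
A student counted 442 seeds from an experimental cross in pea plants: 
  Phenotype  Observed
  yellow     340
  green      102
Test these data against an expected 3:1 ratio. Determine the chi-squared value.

Total ratio parts = 4. Expected numbers out of 442:
  yellow: 442 × 3/4 = 331.5
  green: 442 × 1/4 = 110.5
χ² = Σ (O − E)² / E
  yellow: (340 − 331.5)² / 331.5 = 0.2179
  green: (102 − 110.5)² / 110.5 = 0.6538
χ² = 0.2179 + 0.6538 = 0.8717 ≈ 0.872

0.872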